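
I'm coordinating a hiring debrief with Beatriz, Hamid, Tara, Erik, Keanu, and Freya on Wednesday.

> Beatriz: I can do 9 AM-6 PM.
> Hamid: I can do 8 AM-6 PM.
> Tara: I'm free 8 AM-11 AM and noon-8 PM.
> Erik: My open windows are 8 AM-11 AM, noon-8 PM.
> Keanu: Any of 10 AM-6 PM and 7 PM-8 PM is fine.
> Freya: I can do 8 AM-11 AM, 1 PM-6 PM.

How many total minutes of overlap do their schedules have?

360

Beatriz ∩ Hamid: 09:00-18:00.
Beatriz ∩ Hamid ∩ Tara: 09:00-11:00, 12:00-18:00.
Beatriz ∩ Hamid ∩ Tara ∩ Erik: 09:00-11:00, 12:00-18:00.
Beatriz ∩ Hamid ∩ Tara ∩ Erik ∩ Keanu: 10:00-11:00, 12:00-18:00.
Beatriz ∩ Hamid ∩ Tara ∩ Erik ∩ Keanu ∩ Freya: 10:00-11:00, 13:00-18:00.
Summing the common windows: 60 + 300 = 360 minutes.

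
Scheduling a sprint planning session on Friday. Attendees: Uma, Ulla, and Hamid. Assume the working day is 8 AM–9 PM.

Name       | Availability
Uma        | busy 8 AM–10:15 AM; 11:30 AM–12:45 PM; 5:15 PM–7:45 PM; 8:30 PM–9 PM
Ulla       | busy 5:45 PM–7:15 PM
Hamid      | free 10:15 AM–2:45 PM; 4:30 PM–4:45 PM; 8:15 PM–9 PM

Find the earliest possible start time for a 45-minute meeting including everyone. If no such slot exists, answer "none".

Uma free: 10:15-11:30, 12:45-17:15, 19:45-20:30 (invert busy blocks within the working day).
Ulla free: 08:00-17:45, 19:15-21:00 (invert busy blocks within the working day).
Hamid free: 10:15-14:45, 16:30-16:45, 20:15-21:00.
Uma ∩ Ulla: 10:15-11:30, 12:45-17:15, 19:45-20:30.
Uma ∩ Ulla ∩ Hamid: 10:15-11:30, 12:45-14:45, 16:30-16:45, 20:15-20:30.
The first common window of at least 45 minutes is 10:15-11:30, so the earliest start is 10:15.

10:15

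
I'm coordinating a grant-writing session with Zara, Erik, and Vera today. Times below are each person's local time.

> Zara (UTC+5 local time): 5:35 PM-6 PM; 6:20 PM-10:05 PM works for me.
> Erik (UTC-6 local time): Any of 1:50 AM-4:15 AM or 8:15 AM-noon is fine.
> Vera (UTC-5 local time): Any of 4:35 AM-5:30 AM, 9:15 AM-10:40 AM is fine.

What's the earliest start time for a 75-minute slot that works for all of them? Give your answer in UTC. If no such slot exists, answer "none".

14:15

Zara in UTC: 12:35-13:00, 13:20-17:05 (subtract 5h to convert from UTC+5).
Erik in UTC: 07:50-10:15, 14:15-18:00 (add 6h to convert from UTC-6).
Vera in UTC: 09:35-10:30, 14:15-15:40 (add 5h to convert from UTC-5).
Zara ∩ Erik: 14:15-17:05.
Zara ∩ Erik ∩ Vera: 14:15-15:40.
The first common window of at least 75 minutes is 14:15-15:40, so the earliest start is 14:15.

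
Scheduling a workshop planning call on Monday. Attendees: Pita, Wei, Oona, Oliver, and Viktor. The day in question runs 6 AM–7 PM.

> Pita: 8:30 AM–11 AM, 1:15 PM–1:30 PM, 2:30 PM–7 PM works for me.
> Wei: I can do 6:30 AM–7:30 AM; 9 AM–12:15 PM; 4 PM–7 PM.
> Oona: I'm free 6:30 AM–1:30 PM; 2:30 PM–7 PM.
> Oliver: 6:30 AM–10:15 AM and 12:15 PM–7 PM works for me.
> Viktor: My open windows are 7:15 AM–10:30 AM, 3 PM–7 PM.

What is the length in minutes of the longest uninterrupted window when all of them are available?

180

Pita ∩ Wei: 09:00-11:00, 16:00-19:00.
Pita ∩ Wei ∩ Oona: 09:00-11:00, 16:00-19:00.
Pita ∩ Wei ∩ Oona ∩ Oliver: 09:00-10:15, 16:00-19:00.
Pita ∩ Wei ∩ Oona ∩ Oliver ∩ Viktor: 09:00-10:15, 16:00-19:00.
Those are the intersection windows.
The longest is 16:00-19:00 at 180 minutes.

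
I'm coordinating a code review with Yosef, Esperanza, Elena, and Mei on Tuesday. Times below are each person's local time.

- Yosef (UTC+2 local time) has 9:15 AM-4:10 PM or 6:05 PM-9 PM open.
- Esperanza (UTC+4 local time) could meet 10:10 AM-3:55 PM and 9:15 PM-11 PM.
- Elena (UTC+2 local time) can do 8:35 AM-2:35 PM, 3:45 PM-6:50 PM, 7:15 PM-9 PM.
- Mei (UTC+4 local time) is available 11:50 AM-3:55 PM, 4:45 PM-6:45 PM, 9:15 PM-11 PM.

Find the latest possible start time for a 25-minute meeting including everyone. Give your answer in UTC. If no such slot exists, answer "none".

18:35

Yosef in UTC: 07:15-14:10, 16:05-19:00 (subtract 2h to convert from UTC+2).
Esperanza in UTC: 06:10-11:55, 17:15-19:00 (subtract 4h to convert from UTC+4).
Elena in UTC: 06:35-12:35, 13:45-16:50, 17:15-19:00 (subtract 2h to convert from UTC+2).
Mei in UTC: 07:50-11:55, 12:45-14:45, 17:15-19:00 (subtract 4h to convert from UTC+4).
Yosef ∩ Esperanza: 07:15-11:55, 17:15-19:00.
Yosef ∩ Esperanza ∩ Elena: 07:15-11:55, 17:15-19:00.
Yosef ∩ Esperanza ∩ Elena ∩ Mei: 07:50-11:55, 17:15-19:00.
The last common window of at least 25 minutes is 17:15-19:00; a 25-minute meeting can start as late as 18:35 and still end by 19:00.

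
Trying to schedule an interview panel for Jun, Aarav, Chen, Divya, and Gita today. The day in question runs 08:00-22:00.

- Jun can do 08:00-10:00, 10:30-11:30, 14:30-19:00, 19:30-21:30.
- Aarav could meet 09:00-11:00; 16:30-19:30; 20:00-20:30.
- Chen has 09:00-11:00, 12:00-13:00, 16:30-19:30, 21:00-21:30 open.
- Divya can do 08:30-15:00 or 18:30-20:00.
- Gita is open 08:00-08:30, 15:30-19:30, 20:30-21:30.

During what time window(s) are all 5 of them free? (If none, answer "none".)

18:30-19:00

Jun ∩ Aarav: 09:00-10:00, 10:30-11:00, 16:30-19:00, 20:00-20:30.
Jun ∩ Aarav ∩ Chen: 09:00-10:00, 10:30-11:00, 16:30-19:00.
Jun ∩ Aarav ∩ Chen ∩ Divya: 09:00-10:00, 10:30-11:00, 18:30-19:00.
Jun ∩ Aarav ∩ Chen ∩ Divya ∩ Gita: 18:30-19:00.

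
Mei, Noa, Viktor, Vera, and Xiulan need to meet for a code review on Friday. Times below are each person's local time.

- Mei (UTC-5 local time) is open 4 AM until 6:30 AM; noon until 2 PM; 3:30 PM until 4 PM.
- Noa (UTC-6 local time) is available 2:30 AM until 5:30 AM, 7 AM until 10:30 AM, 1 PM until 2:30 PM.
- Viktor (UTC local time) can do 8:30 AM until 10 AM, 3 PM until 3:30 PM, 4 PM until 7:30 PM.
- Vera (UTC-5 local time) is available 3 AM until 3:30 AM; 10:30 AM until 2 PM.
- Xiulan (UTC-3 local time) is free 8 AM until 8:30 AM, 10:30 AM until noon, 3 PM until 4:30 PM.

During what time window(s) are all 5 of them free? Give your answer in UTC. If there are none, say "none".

none

Mei in UTC: 09:00-11:30, 17:00-19:00, 20:30-21:00 (add 5h to convert from UTC-5).
Noa in UTC: 08:30-11:30, 13:00-16:30, 19:00-20:30 (add 6h to convert from UTC-6).
Viktor in UTC: 08:30-10:00, 15:00-15:30, 16:00-19:30.
Vera in UTC: 08:00-08:30, 15:30-19:00 (add 5h to convert from UTC-5).
Xiulan in UTC: 11:00-11:30, 13:30-15:00, 18:00-19:30 (add 3h to convert from UTC-3).
Mei ∩ Noa: 09:00-11:30.
Mei ∩ Noa ∩ Viktor: 09:00-10:00.
Mei ∩ Noa ∩ Viktor ∩ Vera: ∅.
Mei ∩ Noa ∩ Viktor ∩ Vera ∩ Xiulan: ∅.
There is no time when everyone is free.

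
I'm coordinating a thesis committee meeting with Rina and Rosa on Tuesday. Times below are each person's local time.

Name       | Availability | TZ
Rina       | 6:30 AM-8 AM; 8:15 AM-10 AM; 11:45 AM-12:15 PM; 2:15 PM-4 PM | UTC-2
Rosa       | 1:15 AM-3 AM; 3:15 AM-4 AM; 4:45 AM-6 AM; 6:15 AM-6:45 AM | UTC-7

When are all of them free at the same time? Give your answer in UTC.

08:30-10:00, 10:15-11:00, 11:45-12:00

Rina in UTC: 08:30-10:00, 10:15-12:00, 13:45-14:15, 16:15-18:00 (add 2h to convert from UTC-2).
Rosa in UTC: 08:15-10:00, 10:15-11:00, 11:45-13:00, 13:15-13:45 (add 7h to convert from UTC-7).
Rina ∩ Rosa: 08:30-10:00, 10:15-11:00, 11:45-12:00.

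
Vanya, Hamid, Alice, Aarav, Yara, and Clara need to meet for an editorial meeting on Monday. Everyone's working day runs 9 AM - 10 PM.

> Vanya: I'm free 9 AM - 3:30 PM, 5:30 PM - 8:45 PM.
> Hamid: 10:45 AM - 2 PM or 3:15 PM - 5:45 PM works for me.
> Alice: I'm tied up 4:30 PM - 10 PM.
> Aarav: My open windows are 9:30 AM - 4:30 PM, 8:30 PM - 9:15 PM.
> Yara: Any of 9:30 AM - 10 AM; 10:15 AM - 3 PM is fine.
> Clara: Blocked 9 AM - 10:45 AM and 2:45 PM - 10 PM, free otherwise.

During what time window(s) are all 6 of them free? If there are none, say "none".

10:45-14:00

Vanya free: 09:00-15:30, 17:30-20:45.
Hamid free: 10:45-14:00, 15:15-17:45.
Alice free: 09:00-16:30 (invert busy blocks within the working day).
Aarav free: 09:30-16:30, 20:30-21:15.
Yara free: 09:30-10:00, 10:15-15:00.
Clara free: 10:45-14:45 (invert busy blocks within the working day).
Vanya ∩ Hamid: 10:45-14:00, 15:15-15:30, 17:30-17:45.
Vanya ∩ Hamid ∩ Alice: 10:45-14:00, 15:15-15:30.
Vanya ∩ Hamid ∩ Alice ∩ Aarav: 10:45-14:00, 15:15-15:30.
Vanya ∩ Hamid ∩ Alice ∩ Aarav ∩ Yara: 10:45-14:00.
Vanya ∩ Hamid ∩ Alice ∩ Aarav ∩ Yara ∩ Clara: 10:45-14:00.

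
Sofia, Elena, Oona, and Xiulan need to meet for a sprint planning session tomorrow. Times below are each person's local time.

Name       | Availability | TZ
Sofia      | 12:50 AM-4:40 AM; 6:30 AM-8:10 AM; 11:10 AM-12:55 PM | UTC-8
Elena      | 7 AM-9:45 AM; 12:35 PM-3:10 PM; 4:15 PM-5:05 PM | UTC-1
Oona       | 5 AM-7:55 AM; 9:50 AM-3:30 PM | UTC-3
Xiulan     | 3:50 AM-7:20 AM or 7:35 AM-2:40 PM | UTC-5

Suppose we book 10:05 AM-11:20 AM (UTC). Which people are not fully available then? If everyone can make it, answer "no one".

Sofia in UTC: 08:50-12:40, 14:30-16:10, 19:10-20:55 (add 8h to convert from UTC-8).
Elena in UTC: 08:00-10:45, 13:35-16:10, 17:15-18:05 (add 1h to convert from UTC-1).
Oona in UTC: 08:00-10:55, 12:50-18:30 (add 3h to convert from UTC-3).
Xiulan in UTC: 08:50-12:20, 12:35-19:40 (add 5h to convert from UTC-5).
Sofia: free for 10:05-11:20. Elena: not fully free for 10:05-11:20. Oona: not fully free for 10:05-11:20. Xiulan: free for 10:05-11:20.

Elena, Oona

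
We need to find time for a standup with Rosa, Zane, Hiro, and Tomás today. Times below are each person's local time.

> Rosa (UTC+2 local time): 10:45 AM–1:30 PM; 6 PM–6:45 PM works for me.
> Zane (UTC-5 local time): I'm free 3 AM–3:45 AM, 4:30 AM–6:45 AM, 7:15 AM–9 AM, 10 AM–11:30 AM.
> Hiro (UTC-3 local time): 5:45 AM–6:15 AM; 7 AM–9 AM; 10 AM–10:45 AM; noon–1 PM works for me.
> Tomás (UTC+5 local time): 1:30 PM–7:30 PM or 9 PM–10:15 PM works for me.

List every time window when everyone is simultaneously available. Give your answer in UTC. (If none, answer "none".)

10:00-11:30

Rosa in UTC: 08:45-11:30, 16:00-16:45 (subtract 2h to convert from UTC+2).
Zane in UTC: 08:00-08:45, 09:30-11:45, 12:15-14:00, 15:00-16:30 (add 5h to convert from UTC-5).
Hiro in UTC: 08:45-09:15, 10:00-12:00, 13:00-13:45, 15:00-16:00 (add 3h to convert from UTC-3).
Tomás in UTC: 08:30-14:30, 16:00-17:15 (subtract 5h to convert from UTC+5).
Rosa ∩ Zane: 09:30-11:30, 16:00-16:30.
Rosa ∩ Zane ∩ Hiro: 10:00-11:30.
Rosa ∩ Zane ∩ Hiro ∩ Tomás: 10:00-11:30.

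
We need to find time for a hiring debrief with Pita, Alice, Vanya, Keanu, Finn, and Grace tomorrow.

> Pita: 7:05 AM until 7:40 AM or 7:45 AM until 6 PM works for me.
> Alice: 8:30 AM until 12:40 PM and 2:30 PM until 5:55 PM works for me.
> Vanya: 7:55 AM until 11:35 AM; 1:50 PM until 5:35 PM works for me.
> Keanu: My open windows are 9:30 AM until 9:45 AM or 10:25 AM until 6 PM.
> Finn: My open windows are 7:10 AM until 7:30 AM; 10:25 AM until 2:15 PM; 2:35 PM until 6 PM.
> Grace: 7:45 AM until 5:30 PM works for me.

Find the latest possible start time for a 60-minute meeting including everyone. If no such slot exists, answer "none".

16:30

Pita ∩ Alice: 08:30-12:40, 14:30-17:55.
Pita ∩ Alice ∩ Vanya: 08:30-11:35, 14:30-17:35.
Pita ∩ Alice ∩ Vanya ∩ Keanu: 09:30-09:45, 10:25-11:35, 14:30-17:35.
Pita ∩ Alice ∩ Vanya ∩ Keanu ∩ Finn: 10:25-11:35, 14:35-17:35.
Pita ∩ Alice ∩ Vanya ∩ Keanu ∩ Finn ∩ Grace: 10:25-11:35, 14:35-17:30.
The last common window of at least 60 minutes is 14:35-17:30; a 60-minute meeting can start as late as 16:30 and still end by 17:30.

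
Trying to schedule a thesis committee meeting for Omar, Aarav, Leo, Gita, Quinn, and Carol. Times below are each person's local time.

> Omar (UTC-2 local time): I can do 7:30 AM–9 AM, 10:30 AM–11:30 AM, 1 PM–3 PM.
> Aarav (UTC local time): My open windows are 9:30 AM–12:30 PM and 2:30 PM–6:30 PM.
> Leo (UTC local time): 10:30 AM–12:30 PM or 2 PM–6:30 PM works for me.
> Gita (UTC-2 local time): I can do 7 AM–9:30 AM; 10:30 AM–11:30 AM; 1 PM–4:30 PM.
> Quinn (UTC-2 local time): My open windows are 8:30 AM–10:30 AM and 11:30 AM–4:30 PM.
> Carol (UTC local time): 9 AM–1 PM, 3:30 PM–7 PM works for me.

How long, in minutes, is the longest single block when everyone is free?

Omar in UTC: 09:30-11:00, 12:30-13:30, 15:00-17:00 (add 2h to convert from UTC-2).
Aarav in UTC: 09:30-12:30, 14:30-18:30.
Leo in UTC: 10:30-12:30, 14:00-18:30.
Gita in UTC: 09:00-11:30, 12:30-13:30, 15:00-18:30 (add 2h to convert from UTC-2).
Quinn in UTC: 10:30-12:30, 13:30-18:30 (add 2h to convert from UTC-2).
Carol in UTC: 09:00-13:00, 15:30-19:00.
Omar ∩ Aarav: 09:30-11:00, 15:00-17:00.
Omar ∩ Aarav ∩ Leo: 10:30-11:00, 15:00-17:00.
Omar ∩ Aarav ∩ Leo ∩ Gita: 10:30-11:00, 15:00-17:00.
Omar ∩ Aarav ∩ Leo ∩ Gita ∩ Quinn: 10:30-11:00, 15:00-17:00.
Omar ∩ Aarav ∩ Leo ∩ Gita ∩ Quinn ∩ Carol: 10:30-11:00, 15:30-17:00.
The longest is 15:30-17:00 at 90 minutes.

90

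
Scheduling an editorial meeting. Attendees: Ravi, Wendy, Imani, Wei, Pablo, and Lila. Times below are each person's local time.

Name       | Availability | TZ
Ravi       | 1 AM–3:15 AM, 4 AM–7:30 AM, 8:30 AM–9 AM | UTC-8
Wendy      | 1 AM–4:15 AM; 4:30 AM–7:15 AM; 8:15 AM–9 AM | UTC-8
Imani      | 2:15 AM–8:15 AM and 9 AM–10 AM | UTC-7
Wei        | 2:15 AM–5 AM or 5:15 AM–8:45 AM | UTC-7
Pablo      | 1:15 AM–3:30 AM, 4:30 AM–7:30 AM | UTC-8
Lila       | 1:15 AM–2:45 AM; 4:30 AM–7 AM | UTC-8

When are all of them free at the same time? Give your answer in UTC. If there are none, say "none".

09:15-10:45, 12:30-15:00

Ravi in UTC: 09:00-11:15, 12:00-15:30, 16:30-17:00 (add 8h to convert from UTC-8).
Wendy in UTC: 09:00-12:15, 12:30-15:15, 16:15-17:00 (add 8h to convert from UTC-8).
Imani in UTC: 09:15-15:15, 16:00-17:00 (add 7h to convert from UTC-7).
Wei in UTC: 09:15-12:00, 12:15-15:45 (add 7h to convert from UTC-7).
Pablo in UTC: 09:15-11:30, 12:30-15:30 (add 8h to convert from UTC-8).
Lila in UTC: 09:15-10:45, 12:30-15:00 (add 8h to convert from UTC-8).
Ravi ∩ Wendy: 09:00-11:15, 12:00-12:15, 12:30-15:15, 16:30-17:00.
Ravi ∩ Wendy ∩ Imani: 09:15-11:15, 12:00-12:15, 12:30-15:15, 16:30-17:00.
Ravi ∩ Wendy ∩ Imani ∩ Wei: 09:15-11:15, 12:30-15:15.
Ravi ∩ Wendy ∩ Imani ∩ Wei ∩ Pablo: 09:15-11:15, 12:30-15:15.
Ravi ∩ Wendy ∩ Imani ∩ Wei ∩ Pablo ∩ Lila: 09:15-10:45, 12:30-15:00.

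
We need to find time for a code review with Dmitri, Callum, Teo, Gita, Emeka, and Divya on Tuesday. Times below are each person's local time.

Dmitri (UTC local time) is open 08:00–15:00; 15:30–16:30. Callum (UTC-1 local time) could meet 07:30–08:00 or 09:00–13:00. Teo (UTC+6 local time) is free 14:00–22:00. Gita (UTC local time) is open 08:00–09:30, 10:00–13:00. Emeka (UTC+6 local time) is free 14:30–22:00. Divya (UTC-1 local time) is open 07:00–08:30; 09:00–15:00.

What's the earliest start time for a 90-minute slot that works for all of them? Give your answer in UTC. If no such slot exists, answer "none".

Dmitri in UTC: 08:00-15:00, 15:30-16:30.
Callum in UTC: 08:30-09:00, 10:00-14:00 (add 1h to convert from UTC-1).
Teo in UTC: 08:00-16:00 (subtract 6h to convert from UTC+6).
Gita in UTC: 08:00-09:30, 10:00-13:00.
Emeka in UTC: 08:30-16:00 (subtract 6h to convert from UTC+6).
Divya in UTC: 08:00-09:30, 10:00-16:00 (add 1h to convert from UTC-1).
Dmitri ∩ Callum: 08:30-09:00, 10:00-14:00.
Dmitri ∩ Callum ∩ Teo: 08:30-09:00, 10:00-14:00.
Dmitri ∩ Callum ∩ Teo ∩ Gita: 08:30-09:00, 10:00-13:00.
Dmitri ∩ Callum ∩ Teo ∩ Gita ∩ Emeka: 08:30-09:00, 10:00-13:00.
Dmitri ∩ Callum ∩ Teo ∩ Gita ∩ Emeka ∩ Divya: 08:30-09:00, 10:00-13:00.
The first common window of at least 90 minutes is 10:00-13:00, so the earliest start is 10:00.

10:00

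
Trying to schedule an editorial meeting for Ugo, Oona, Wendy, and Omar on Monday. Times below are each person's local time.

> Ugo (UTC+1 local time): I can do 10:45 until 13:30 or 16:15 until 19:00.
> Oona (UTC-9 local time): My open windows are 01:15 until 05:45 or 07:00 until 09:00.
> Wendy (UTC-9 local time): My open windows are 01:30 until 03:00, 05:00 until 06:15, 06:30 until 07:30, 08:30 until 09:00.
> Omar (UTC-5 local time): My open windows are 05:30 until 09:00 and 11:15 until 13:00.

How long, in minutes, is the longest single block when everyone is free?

Ugo in UTC: 09:45-12:30, 15:15-18:00 (subtract 1h to convert from UTC+1).
Oona in UTC: 10:15-14:45, 16:00-18:00 (add 9h to convert from UTC-9).
Wendy in UTC: 10:30-12:00, 14:00-15:15, 15:30-16:30, 17:30-18:00 (add 9h to convert from UTC-9).
Omar in UTC: 10:30-14:00, 16:15-18:00 (add 5h to convert from UTC-5).
Ugo ∩ Oona: 10:15-12:30, 16:00-18:00.
Ugo ∩ Oona ∩ Wendy: 10:30-12:00, 16:00-16:30, 17:30-18:00.
Ugo ∩ Oona ∩ Wendy ∩ Omar: 10:30-12:00, 16:15-16:30, 17:30-18:00.
The longest is 10:30-12:00 at 90 minutes.

90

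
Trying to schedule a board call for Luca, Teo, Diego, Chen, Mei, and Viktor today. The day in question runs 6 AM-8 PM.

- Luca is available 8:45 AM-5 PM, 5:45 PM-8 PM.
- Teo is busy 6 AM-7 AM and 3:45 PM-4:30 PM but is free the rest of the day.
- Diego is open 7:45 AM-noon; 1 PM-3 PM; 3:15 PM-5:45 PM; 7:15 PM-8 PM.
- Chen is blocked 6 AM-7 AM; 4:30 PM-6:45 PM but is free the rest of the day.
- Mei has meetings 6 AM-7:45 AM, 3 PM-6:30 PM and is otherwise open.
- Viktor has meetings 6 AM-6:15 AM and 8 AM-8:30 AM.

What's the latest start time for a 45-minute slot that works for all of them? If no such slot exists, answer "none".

19:15

Luca free: 08:45-17:00, 17:45-20:00.
Teo free: 07:00-15:45, 16:30-20:00 (invert busy blocks within the working day).
Diego free: 07:45-12:00, 13:00-15:00, 15:15-17:45, 19:15-20:00.
Chen free: 07:00-16:30, 18:45-20:00 (invert busy blocks within the working day).
Mei free: 07:45-15:00, 18:30-20:00 (invert busy blocks within the working day).
Viktor free: 06:15-08:00, 08:30-20:00 (invert busy blocks within the working day).
Luca ∩ Teo: 08:45-15:45, 16:30-17:00, 17:45-20:00.
Luca ∩ Teo ∩ Diego: 08:45-12:00, 13:00-15:00, 15:15-15:45, 16:30-17:00, 19:15-20:00.
Luca ∩ Teo ∩ Diego ∩ Chen: 08:45-12:00, 13:00-15:00, 15:15-15:45, 19:15-20:00.
Luca ∩ Teo ∩ Diego ∩ Chen ∩ Mei: 08:45-12:00, 13:00-15:00, 19:15-20:00.
Luca ∩ Teo ∩ Diego ∩ Chen ∩ Mei ∩ Viktor: 08:45-12:00, 13:00-15:00, 19:15-20:00.
So the common availability across everyone is 08:45-12:00, 13:00-15:00, 19:15-20:00.
The last common window of at least 45 minutes is 19:15-20:00; a 45-minute meeting can start as late as 19:15 and still end by 20:00.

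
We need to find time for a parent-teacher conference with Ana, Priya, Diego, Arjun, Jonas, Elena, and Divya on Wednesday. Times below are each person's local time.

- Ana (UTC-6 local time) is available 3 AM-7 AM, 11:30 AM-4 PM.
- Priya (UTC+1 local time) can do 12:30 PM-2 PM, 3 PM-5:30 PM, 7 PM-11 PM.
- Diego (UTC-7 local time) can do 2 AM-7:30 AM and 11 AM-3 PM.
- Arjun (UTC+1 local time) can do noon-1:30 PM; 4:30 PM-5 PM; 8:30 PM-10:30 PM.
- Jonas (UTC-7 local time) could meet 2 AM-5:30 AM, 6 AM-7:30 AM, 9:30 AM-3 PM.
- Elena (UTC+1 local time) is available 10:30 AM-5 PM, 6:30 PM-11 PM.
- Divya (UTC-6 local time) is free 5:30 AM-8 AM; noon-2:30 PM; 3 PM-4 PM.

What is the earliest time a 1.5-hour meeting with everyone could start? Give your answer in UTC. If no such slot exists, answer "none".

Ana in UTC: 09:00-13:00, 17:30-22:00 (add 6h to convert from UTC-6).
Priya in UTC: 11:30-13:00, 14:00-16:30, 18:00-22:00 (subtract 1h to convert from UTC+1).
Diego in UTC: 09:00-14:30, 18:00-22:00 (add 7h to convert from UTC-7).
Arjun in UTC: 11:00-12:30, 15:30-16:00, 19:30-21:30 (subtract 1h to convert from UTC+1).
Jonas in UTC: 09:00-12:30, 13:00-14:30, 16:30-22:00 (add 7h to convert from UTC-7).
Elena in UTC: 09:30-16:00, 17:30-22:00 (subtract 1h to convert from UTC+1).
Divya in UTC: 11:30-14:00, 18:00-20:30, 21:00-22:00 (add 6h to convert from UTC-6).
Ana ∩ Priya: 11:30-13:00, 18:00-22:00.
Ana ∩ Priya ∩ Diego: 11:30-13:00, 18:00-22:00.
Ana ∩ Priya ∩ Diego ∩ Arjun: 11:30-12:30, 19:30-21:30.
Ana ∩ Priya ∩ Diego ∩ Arjun ∩ Jonas: 11:30-12:30, 19:30-21:30.
Ana ∩ Priya ∩ Diego ∩ Arjun ∩ Jonas ∩ Elena: 11:30-12:30, 19:30-21:30.
Ana ∩ Priya ∩ Diego ∩ Arjun ∩ Jonas ∩ Elena ∩ Divya: 11:30-12:30, 19:30-20:30, 21:00-21:30.
No common window is at least 90 minutes long.

none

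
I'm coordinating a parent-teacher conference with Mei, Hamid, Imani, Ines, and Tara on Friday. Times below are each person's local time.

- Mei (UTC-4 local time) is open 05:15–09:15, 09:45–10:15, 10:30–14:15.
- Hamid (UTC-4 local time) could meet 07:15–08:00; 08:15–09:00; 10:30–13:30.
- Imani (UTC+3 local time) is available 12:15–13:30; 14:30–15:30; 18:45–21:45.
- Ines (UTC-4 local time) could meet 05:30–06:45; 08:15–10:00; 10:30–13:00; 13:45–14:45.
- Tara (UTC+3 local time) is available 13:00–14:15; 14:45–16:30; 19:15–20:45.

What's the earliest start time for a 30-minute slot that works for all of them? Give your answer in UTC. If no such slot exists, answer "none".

Mei in UTC: 09:15-13:15, 13:45-14:15, 14:30-18:15 (add 4h to convert from UTC-4).
Hamid in UTC: 11:15-12:00, 12:15-13:00, 14:30-17:30 (add 4h to convert from UTC-4).
Imani in UTC: 09:15-10:30, 11:30-12:30, 15:45-18:45 (subtract 3h to convert from UTC+3).
Ines in UTC: 09:30-10:45, 12:15-14:00, 14:30-17:00, 17:45-18:45 (add 4h to convert from UTC-4).
Tara in UTC: 10:00-11:15, 11:45-13:30, 16:15-17:45 (subtract 3h to convert from UTC+3).
Mei ∩ Hamid: 11:15-12:00, 12:15-13:00, 14:30-17:30.
Mei ∩ Hamid ∩ Imani: 11:30-12:00, 12:15-12:30, 15:45-17:30.
Mei ∩ Hamid ∩ Imani ∩ Ines: 12:15-12:30, 15:45-17:00.
Mei ∩ Hamid ∩ Imani ∩ Ines ∩ Tara: 12:15-12:30, 16:15-17:00.
Those are the intersection windows.
The first common window of at least 30 minutes is 16:15-17:00, so the earliest start is 16:15.

16:15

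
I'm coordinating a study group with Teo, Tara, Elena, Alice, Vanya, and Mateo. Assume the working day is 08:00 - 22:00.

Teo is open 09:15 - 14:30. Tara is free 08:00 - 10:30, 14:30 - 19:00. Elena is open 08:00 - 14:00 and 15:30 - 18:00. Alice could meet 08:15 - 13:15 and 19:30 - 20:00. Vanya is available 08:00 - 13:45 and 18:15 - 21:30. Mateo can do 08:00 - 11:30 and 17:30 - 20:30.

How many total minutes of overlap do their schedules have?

Teo ∩ Tara: 09:15-10:30.
Teo ∩ Tara ∩ Elena: 09:15-10:30.
Teo ∩ Tara ∩ Elena ∩ Alice: 09:15-10:30.
Teo ∩ Tara ∩ Elena ∩ Alice ∩ Vanya: 09:15-10:30.
Teo ∩ Tara ∩ Elena ∩ Alice ∩ Vanya ∩ Mateo: 09:15-10:30.
So the common availability across everyone is 09:15-10:30.
That's a single block of 75 minutes.

75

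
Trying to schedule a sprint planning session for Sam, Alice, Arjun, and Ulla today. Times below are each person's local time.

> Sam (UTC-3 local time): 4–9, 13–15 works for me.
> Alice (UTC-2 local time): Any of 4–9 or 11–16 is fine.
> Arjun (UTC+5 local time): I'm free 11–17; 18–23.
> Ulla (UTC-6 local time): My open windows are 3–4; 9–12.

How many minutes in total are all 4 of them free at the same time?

180

Sam in UTC: 07:00-12:00, 16:00-18:00 (add 3h to convert from UTC-3).
Alice in UTC: 06:00-11:00, 13:00-18:00 (add 2h to convert from UTC-2).
Arjun in UTC: 06:00-12:00, 13:00-18:00 (subtract 5h to convert from UTC+5).
Ulla in UTC: 09:00-10:00, 15:00-18:00 (add 6h to convert from UTC-6).
Sam ∩ Alice: 07:00-11:00, 16:00-18:00.
Sam ∩ Alice ∩ Arjun: 07:00-11:00, 16:00-18:00.
Sam ∩ Alice ∩ Arjun ∩ Ulla: 09:00-10:00, 16:00-18:00.
Summing the common windows: 60 + 120 = 180 minutes.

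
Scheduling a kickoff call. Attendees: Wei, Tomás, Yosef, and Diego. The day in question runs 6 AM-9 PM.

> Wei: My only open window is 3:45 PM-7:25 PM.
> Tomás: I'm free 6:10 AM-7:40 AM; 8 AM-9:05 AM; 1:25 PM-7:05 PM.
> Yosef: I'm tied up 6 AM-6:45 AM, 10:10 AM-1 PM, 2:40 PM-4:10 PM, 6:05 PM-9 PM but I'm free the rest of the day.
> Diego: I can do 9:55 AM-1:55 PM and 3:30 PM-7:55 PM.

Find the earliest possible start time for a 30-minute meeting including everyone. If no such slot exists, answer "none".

16:10

Wei free: 15:45-19:25.
Tomás free: 06:10-07:40, 08:00-09:05, 13:25-19:05.
Yosef free: 06:45-10:10, 13:00-14:40, 16:10-18:05 (invert busy blocks within the working day).
Diego free: 09:55-13:55, 15:30-19:55.
Wei ∩ Tomás: 15:45-19:05.
Wei ∩ Tomás ∩ Yosef: 16:10-18:05.
Wei ∩ Tomás ∩ Yosef ∩ Diego: 16:10-18:05.
So the common availability across everyone is 16:10-18:05.
The first common window of at least 30 minutes is 16:10-18:05, so the earliest start is 16:10.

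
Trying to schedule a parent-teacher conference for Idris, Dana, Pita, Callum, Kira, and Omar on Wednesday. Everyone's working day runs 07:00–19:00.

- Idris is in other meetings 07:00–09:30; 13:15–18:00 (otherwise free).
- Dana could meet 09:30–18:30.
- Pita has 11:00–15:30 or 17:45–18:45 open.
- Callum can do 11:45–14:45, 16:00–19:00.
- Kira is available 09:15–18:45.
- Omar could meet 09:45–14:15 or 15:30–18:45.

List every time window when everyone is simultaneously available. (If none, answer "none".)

Idris free: 09:30-13:15, 18:00-19:00 (invert busy blocks within the working day).
Dana free: 09:30-18:30.
Pita free: 11:00-15:30, 17:45-18:45.
Callum free: 11:45-14:45, 16:00-19:00.
Kira free: 09:15-18:45.
Omar free: 09:45-14:15, 15:30-18:45.
Idris ∩ Dana: 09:30-13:15, 18:00-18:30.
Idris ∩ Dana ∩ Pita: 11:00-13:15, 18:00-18:30.
Idris ∩ Dana ∩ Pita ∩ Callum: 11:45-13:15, 18:00-18:30.
Idris ∩ Dana ∩ Pita ∩ Callum ∩ Kira: 11:45-13:15, 18:00-18:30.
Idris ∩ Dana ∩ Pita ∩ Callum ∩ Kira ∩ Omar: 11:45-13:15, 18:00-18:30.

11:45-13:15, 18:00-18:30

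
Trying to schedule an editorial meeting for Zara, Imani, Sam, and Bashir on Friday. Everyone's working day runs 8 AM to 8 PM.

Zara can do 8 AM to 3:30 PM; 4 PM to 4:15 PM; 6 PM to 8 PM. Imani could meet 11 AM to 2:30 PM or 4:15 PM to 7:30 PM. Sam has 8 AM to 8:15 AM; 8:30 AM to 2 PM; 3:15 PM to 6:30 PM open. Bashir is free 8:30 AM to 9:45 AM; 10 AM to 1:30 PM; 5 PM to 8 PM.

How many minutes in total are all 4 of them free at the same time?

180

Zara ∩ Imani: 11:00-14:30, 18:00-19:30.
Zara ∩ Imani ∩ Sam: 11:00-14:00, 18:00-18:30.
Zara ∩ Imani ∩ Sam ∩ Bashir: 11:00-13:30, 18:00-18:30.
Summing the common windows: 150 + 30 = 180 minutes.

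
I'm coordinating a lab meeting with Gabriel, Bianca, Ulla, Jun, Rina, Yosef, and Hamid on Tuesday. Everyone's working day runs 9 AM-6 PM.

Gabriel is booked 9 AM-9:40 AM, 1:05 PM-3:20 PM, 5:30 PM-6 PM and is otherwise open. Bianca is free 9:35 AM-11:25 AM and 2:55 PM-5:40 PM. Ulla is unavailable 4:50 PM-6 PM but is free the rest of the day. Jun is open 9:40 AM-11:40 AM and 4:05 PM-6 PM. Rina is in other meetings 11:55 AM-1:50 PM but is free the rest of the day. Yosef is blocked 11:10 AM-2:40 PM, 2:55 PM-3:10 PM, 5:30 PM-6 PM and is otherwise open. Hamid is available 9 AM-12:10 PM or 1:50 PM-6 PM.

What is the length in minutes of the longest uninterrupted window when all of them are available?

Gabriel free: 09:40-13:05, 15:20-17:30 (invert busy blocks within the working day).
Bianca free: 09:35-11:25, 14:55-17:40.
Ulla free: 09:00-16:50 (invert busy blocks within the working day).
Jun free: 09:40-11:40, 16:05-18:00.
Rina free: 09:00-11:55, 13:50-18:00 (invert busy blocks within the working day).
Yosef free: 09:00-11:10, 14:40-14:55, 15:10-17:30 (invert busy blocks within the working day).
Hamid free: 09:00-12:10, 13:50-18:00.
Gabriel ∩ Bianca: 09:40-11:25, 15:20-17:30.
Gabriel ∩ Bianca ∩ Ulla: 09:40-11:25, 15:20-16:50.
Gabriel ∩ Bianca ∩ Ulla ∩ Jun: 09:40-11:25, 16:05-16:50.
Gabriel ∩ Bianca ∩ Ulla ∩ Jun ∩ Rina: 09:40-11:25, 16:05-16:50.
Gabriel ∩ Bianca ∩ Ulla ∩ Jun ∩ Rina ∩ Yosef: 09:40-11:10, 16:05-16:50.
Gabriel ∩ Bianca ∩ Ulla ∩ Jun ∩ Rina ∩ Yosef ∩ Hamid: 09:40-11:10, 16:05-16:50.
The longest is 09:40-11:10 at 90 minutes.

90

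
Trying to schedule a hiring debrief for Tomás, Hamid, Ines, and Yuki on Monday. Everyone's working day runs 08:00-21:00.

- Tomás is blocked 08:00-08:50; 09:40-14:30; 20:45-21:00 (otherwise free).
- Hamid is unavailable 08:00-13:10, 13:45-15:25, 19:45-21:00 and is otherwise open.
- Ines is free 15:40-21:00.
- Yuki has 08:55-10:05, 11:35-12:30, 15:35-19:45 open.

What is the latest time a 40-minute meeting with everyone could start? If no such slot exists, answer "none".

19:05

Tomás free: 08:50-09:40, 14:30-20:45 (invert busy blocks within the working day).
Hamid free: 13:10-13:45, 15:25-19:45 (invert busy blocks within the working day).
Ines free: 15:40-21:00.
Yuki free: 08:55-10:05, 11:35-12:30, 15:35-19:45.
Tomás ∩ Hamid: 15:25-19:45.
Tomás ∩ Hamid ∩ Ines: 15:40-19:45.
Tomás ∩ Hamid ∩ Ines ∩ Yuki: 15:40-19:45.
The last common window of at least 40 minutes is 15:40-19:45; a 40-minute meeting can start as late as 19:05 and still end by 19:45.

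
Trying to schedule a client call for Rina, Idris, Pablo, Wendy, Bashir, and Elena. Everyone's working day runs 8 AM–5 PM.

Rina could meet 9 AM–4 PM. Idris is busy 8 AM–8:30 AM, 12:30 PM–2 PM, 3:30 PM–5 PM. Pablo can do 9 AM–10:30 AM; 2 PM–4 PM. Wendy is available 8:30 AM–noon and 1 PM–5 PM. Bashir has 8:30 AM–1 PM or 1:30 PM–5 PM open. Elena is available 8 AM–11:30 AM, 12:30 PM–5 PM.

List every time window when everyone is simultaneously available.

Rina free: 09:00-16:00.
Idris free: 08:30-12:30, 14:00-15:30 (invert busy blocks within the working day).
Pablo free: 09:00-10:30, 14:00-16:00.
Wendy free: 08:30-12:00, 13:00-17:00.
Bashir free: 08:30-13:00, 13:30-17:00.
Elena free: 08:00-11:30, 12:30-17:00.
Rina ∩ Idris: 09:00-12:30, 14:00-15:30.
Rina ∩ Idris ∩ Pablo: 09:00-10:30, 14:00-15:30.
Rina ∩ Idris ∩ Pablo ∩ Wendy: 09:00-10:30, 14:00-15:30.
Rina ∩ Idris ∩ Pablo ∩ Wendy ∩ Bashir: 09:00-10:30, 14:00-15:30.
Rina ∩ Idris ∩ Pablo ∩ Wendy ∩ Bashir ∩ Elena: 09:00-10:30, 14:00-15:30.
Those are the intersection windows.

09:00-10:30, 14:00-15:30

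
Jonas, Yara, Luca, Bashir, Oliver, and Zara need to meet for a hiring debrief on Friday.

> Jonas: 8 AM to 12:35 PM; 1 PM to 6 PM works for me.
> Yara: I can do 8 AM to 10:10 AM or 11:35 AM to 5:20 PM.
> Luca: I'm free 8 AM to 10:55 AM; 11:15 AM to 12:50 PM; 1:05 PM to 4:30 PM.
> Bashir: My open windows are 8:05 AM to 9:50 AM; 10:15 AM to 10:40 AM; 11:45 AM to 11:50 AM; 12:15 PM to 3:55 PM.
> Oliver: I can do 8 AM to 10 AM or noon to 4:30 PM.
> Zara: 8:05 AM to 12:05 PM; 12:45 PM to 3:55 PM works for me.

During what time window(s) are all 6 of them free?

08:05-09:50, 13:05-15:55

Jonas ∩ Yara: 08:00-10:10, 11:35-12:35, 13:00-17:20.
Jonas ∩ Yara ∩ Luca: 08:00-10:10, 11:35-12:35, 13:05-16:30.
Jonas ∩ Yara ∩ Luca ∩ Bashir: 08:05-09:50, 11:45-11:50, 12:15-12:35, 13:05-15:55.
Jonas ∩ Yara ∩ Luca ∩ Bashir ∩ Oliver: 08:05-09:50, 12:15-12:35, 13:05-15:55.
Jonas ∩ Yara ∩ Luca ∩ Bashir ∩ Oliver ∩ Zara: 08:05-09:50, 13:05-15:55.
Those are the intersection windows.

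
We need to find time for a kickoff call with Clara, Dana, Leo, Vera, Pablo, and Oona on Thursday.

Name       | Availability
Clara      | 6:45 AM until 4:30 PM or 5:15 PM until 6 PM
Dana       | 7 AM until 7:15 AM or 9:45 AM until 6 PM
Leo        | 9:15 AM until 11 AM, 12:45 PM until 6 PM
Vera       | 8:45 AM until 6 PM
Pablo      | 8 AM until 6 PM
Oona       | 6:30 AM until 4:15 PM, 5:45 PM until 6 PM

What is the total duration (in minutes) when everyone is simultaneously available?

Clara ∩ Dana: 07:00-07:15, 09:45-16:30, 17:15-18:00.
Clara ∩ Dana ∩ Leo: 09:45-11:00, 12:45-16:30, 17:15-18:00.
Clara ∩ Dana ∩ Leo ∩ Vera: 09:45-11:00, 12:45-16:30, 17:15-18:00.
Clara ∩ Dana ∩ Leo ∩ Vera ∩ Pablo: 09:45-11:00, 12:45-16:30, 17:15-18:00.
Clara ∩ Dana ∩ Leo ∩ Vera ∩ Pablo ∩ Oona: 09:45-11:00, 12:45-16:15, 17:45-18:00.
So the common availability across everyone is 09:45-11:00, 12:45-16:15, 17:45-18:00.
Summing the common windows: 75 + 210 + 15 = 300 minutes.

300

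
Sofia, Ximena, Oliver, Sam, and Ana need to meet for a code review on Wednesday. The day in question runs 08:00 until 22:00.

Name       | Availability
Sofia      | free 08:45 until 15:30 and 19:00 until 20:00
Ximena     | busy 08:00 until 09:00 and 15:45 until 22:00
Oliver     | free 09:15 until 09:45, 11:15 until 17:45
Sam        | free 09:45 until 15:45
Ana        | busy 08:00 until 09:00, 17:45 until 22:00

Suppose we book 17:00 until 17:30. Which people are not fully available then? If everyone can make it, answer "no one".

Sam, Sofia, Ximena

Sofia free: 08:45-15:30, 19:00-20:00.
Ximena free: 09:00-15:45 (invert busy blocks within the working day).
Oliver free: 09:15-09:45, 11:15-17:45.
Sam free: 09:45-15:45.
Ana free: 09:00-17:45 (invert busy blocks within the working day).
Sofia: not fully free for 17:00-17:30. Ximena: not fully free for 17:00-17:30. Oliver: free for 17:00-17:30. Sam: not fully free for 17:00-17:30. Ana: free for 17:00-17:30.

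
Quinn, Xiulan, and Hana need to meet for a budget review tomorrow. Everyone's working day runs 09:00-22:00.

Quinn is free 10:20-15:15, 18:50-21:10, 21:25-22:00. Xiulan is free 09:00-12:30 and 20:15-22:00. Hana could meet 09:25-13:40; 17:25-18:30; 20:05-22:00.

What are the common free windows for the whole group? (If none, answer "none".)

10:20-12:30, 20:15-21:10, 21:25-22:00

Quinn ∩ Xiulan: 10:20-12:30, 20:15-21:10, 21:25-22:00.
Quinn ∩ Xiulan ∩ Hana: 10:20-12:30, 20:15-21:10, 21:25-22:00.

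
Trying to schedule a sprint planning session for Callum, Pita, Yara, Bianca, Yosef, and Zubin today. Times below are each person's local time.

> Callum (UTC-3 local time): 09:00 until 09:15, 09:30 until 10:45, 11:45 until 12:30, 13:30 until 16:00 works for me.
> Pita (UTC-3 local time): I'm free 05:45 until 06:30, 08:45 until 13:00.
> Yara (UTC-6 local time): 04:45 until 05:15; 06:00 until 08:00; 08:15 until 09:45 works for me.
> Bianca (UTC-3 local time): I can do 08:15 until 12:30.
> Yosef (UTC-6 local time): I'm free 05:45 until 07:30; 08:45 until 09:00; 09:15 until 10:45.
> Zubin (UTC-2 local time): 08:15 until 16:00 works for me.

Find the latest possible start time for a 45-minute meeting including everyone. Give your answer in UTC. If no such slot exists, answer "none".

12:45

Callum in UTC: 12:00-12:15, 12:30-13:45, 14:45-15:30, 16:30-19:00 (add 3h to convert from UTC-3).
Pita in UTC: 08:45-09:30, 11:45-16:00 (add 3h to convert from UTC-3).
Yara in UTC: 10:45-11:15, 12:00-14:00, 14:15-15:45 (add 6h to convert from UTC-6).
Bianca in UTC: 11:15-15:30 (add 3h to convert from UTC-3).
Yosef in UTC: 11:45-13:30, 14:45-15:00, 15:15-16:45 (add 6h to convert from UTC-6).
Zubin in UTC: 10:15-18:00 (add 2h to convert from UTC-2).
Callum ∩ Pita: 12:00-12:15, 12:30-13:45, 14:45-15:30.
Callum ∩ Pita ∩ Yara: 12:00-12:15, 12:30-13:45, 14:45-15:30.
Callum ∩ Pita ∩ Yara ∩ Bianca: 12:00-12:15, 12:30-13:45, 14:45-15:30.
Callum ∩ Pita ∩ Yara ∩ Bianca ∩ Yosef: 12:00-12:15, 12:30-13:30, 14:45-15:00, 15:15-15:30.
Callum ∩ Pita ∩ Yara ∩ Bianca ∩ Yosef ∩ Zubin: 12:00-12:15, 12:30-13:30, 14:45-15:00, 15:15-15:30.
The last common window of at least 45 minutes is 12:30-13:30; a 45-minute meeting can start as late as 12:45 and still end by 13:30.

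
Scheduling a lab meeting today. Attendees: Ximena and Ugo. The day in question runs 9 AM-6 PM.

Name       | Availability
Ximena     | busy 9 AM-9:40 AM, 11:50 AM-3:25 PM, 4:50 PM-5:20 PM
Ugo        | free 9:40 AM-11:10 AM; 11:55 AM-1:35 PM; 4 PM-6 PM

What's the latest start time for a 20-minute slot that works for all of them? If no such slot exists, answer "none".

Ximena free: 09:40-11:50, 15:25-16:50, 17:20-18:00 (invert busy blocks within the working day).
Ugo free: 09:40-11:10, 11:55-13:35, 16:00-18:00.
Ximena ∩ Ugo: 09:40-11:10, 16:00-16:50, 17:20-18:00.
So the common availability across everyone is 09:40-11:10, 16:00-16:50, 17:20-18:00.
The last common window of at least 20 minutes is 17:20-18:00; a 20-minute meeting can start as late as 17:40 and still end by 18:00.

17:40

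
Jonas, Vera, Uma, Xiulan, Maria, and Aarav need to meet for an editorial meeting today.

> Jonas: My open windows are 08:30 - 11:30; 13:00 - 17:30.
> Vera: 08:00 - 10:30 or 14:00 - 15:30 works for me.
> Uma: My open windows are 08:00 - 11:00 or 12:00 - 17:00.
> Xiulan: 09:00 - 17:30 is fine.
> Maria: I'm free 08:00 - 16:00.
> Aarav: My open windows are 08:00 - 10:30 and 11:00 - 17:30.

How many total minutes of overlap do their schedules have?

Jonas ∩ Vera: 08:30-10:30, 14:00-15:30.
Jonas ∩ Vera ∩ Uma: 08:30-10:30, 14:00-15:30.
Jonas ∩ Vera ∩ Uma ∩ Xiulan: 09:00-10:30, 14:00-15:30.
Jonas ∩ Vera ∩ Uma ∩ Xiulan ∩ Maria: 09:00-10:30, 14:00-15:30.
Jonas ∩ Vera ∩ Uma ∩ Xiulan ∩ Maria ∩ Aarav: 09:00-10:30, 14:00-15:30.
Summing the common windows: 90 + 90 = 180 minutes.

180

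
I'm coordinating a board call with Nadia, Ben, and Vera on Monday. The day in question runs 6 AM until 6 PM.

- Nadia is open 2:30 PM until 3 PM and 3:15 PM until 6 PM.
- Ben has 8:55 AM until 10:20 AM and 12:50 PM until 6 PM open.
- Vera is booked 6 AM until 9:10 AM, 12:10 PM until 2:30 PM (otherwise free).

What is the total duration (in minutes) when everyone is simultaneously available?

Nadia free: 14:30-15:00, 15:15-18:00.
Ben free: 08:55-10:20, 12:50-18:00.
Vera free: 09:10-12:10, 14:30-18:00 (invert busy blocks within the working day).
Nadia ∩ Ben: 14:30-15:00, 15:15-18:00.
Nadia ∩ Ben ∩ Vera: 14:30-15:00, 15:15-18:00.
Summing the common windows: 30 + 165 = 195 minutes.

195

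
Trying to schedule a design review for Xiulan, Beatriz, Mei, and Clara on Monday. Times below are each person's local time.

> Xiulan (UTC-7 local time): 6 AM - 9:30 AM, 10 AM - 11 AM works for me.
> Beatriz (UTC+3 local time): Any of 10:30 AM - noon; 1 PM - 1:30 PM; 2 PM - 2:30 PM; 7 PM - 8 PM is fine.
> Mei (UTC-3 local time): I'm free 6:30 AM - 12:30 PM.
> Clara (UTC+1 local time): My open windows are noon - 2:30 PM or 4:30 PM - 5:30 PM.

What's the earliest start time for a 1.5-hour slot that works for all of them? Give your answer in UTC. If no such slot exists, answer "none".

none

Xiulan in UTC: 13:00-16:30, 17:00-18:00 (add 7h to convert from UTC-7).
Beatriz in UTC: 07:30-09:00, 10:00-10:30, 11:00-11:30, 16:00-17:00 (subtract 3h to convert from UTC+3).
Mei in UTC: 09:30-15:30 (add 3h to convert from UTC-3).
Clara in UTC: 11:00-13:30, 15:30-16:30 (subtract 1h to convert from UTC+1).
Xiulan ∩ Beatriz: 16:00-16:30.
Xiulan ∩ Beatriz ∩ Mei: ∅.
Xiulan ∩ Beatriz ∩ Mei ∩ Clara: ∅.
There is no time when everyone is free.
No common window is at least 90 minutes long.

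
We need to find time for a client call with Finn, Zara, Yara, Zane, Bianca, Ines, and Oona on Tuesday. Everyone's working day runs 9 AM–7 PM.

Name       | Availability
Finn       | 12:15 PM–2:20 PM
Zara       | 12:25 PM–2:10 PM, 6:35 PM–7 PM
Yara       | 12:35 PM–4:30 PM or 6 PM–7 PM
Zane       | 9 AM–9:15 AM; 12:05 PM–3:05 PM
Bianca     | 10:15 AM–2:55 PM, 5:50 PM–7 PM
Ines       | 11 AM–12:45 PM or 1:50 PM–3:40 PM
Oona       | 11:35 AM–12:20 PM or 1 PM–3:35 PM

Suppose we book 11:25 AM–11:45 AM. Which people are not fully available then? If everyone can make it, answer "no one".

Finn, Oona, Yara, Zane, Zara

Finn: not fully free for 11:25-11:45. Zara: not fully free for 11:25-11:45. Yara: not fully free for 11:25-11:45. Zane: not fully free for 11:25-11:45. Bianca: free for 11:25-11:45. Ines: free for 11:25-11:45. Oona: not fully free for 11:25-11:45.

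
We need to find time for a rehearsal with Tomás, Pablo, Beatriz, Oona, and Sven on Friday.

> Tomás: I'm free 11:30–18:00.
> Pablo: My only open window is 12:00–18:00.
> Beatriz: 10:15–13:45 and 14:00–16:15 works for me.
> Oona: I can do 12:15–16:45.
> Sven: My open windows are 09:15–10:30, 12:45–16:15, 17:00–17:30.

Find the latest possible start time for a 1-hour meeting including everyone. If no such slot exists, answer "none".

15:15

Tomás ∩ Pablo: 12:00-18:00.
Tomás ∩ Pablo ∩ Beatriz: 12:00-13:45, 14:00-16:15.
Tomás ∩ Pablo ∩ Beatriz ∩ Oona: 12:15-13:45, 14:00-16:15.
Tomás ∩ Pablo ∩ Beatriz ∩ Oona ∩ Sven: 12:45-13:45, 14:00-16:15.
Those are the intersection windows.
The last common window of at least 60 minutes is 14:00-16:15; a 60-minute meeting can start as late as 15:15 and still end by 16:15.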